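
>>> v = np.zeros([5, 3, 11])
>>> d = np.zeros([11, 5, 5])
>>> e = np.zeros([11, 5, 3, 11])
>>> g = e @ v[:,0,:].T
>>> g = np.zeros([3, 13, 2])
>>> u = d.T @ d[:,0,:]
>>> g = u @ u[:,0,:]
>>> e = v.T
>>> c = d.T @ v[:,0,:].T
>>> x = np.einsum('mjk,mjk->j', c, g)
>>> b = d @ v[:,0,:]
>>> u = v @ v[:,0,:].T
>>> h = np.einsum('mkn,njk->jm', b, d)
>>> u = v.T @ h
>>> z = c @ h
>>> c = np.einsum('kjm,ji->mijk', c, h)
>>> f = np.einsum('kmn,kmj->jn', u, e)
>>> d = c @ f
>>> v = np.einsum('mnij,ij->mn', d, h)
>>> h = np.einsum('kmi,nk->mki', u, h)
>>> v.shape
(5, 11)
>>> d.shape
(5, 11, 5, 11)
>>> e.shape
(11, 3, 5)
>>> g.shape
(5, 5, 5)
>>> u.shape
(11, 3, 11)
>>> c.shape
(5, 11, 5, 5)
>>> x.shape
(5,)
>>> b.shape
(11, 5, 11)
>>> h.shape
(3, 11, 11)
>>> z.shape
(5, 5, 11)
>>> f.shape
(5, 11)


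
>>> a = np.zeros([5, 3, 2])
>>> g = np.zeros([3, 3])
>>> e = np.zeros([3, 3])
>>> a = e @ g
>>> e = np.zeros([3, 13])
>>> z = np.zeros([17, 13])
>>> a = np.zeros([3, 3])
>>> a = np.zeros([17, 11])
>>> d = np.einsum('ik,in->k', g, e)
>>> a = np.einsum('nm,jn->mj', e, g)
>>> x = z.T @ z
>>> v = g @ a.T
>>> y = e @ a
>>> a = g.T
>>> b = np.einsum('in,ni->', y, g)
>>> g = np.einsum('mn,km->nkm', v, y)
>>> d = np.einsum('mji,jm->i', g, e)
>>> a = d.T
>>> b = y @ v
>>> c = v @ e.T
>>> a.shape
(3,)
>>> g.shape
(13, 3, 3)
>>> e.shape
(3, 13)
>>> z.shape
(17, 13)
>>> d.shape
(3,)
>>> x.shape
(13, 13)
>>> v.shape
(3, 13)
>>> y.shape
(3, 3)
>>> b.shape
(3, 13)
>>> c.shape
(3, 3)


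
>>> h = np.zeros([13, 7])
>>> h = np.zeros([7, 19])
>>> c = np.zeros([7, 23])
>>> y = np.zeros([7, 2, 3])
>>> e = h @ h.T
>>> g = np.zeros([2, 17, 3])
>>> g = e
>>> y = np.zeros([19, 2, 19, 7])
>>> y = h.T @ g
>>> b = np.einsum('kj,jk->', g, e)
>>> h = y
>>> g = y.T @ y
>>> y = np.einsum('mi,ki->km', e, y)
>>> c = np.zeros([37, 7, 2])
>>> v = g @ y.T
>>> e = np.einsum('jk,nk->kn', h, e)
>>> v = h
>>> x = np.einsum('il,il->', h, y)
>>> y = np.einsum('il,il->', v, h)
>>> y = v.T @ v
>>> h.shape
(19, 7)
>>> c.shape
(37, 7, 2)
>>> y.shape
(7, 7)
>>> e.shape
(7, 7)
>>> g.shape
(7, 7)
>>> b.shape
()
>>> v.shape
(19, 7)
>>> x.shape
()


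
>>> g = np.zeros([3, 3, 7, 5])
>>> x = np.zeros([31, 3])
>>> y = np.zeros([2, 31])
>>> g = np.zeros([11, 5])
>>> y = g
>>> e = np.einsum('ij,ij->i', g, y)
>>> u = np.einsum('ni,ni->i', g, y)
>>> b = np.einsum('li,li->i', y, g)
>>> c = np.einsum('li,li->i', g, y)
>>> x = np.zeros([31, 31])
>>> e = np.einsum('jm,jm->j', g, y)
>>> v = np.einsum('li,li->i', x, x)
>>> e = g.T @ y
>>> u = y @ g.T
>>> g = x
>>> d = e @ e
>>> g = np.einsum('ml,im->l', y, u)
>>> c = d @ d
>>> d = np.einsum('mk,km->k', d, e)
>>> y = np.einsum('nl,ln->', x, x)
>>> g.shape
(5,)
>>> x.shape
(31, 31)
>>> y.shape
()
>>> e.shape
(5, 5)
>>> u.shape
(11, 11)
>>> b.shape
(5,)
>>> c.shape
(5, 5)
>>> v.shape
(31,)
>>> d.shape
(5,)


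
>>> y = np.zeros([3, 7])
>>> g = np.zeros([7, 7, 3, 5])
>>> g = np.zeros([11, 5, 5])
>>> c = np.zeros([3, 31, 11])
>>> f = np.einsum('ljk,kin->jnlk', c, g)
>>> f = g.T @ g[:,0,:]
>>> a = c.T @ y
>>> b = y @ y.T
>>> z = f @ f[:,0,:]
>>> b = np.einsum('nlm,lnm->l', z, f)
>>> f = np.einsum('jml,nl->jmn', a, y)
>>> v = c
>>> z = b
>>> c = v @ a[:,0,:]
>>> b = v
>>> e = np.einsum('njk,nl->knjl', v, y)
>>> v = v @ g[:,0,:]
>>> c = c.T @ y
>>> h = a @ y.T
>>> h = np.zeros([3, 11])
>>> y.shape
(3, 7)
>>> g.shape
(11, 5, 5)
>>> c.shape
(7, 31, 7)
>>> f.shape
(11, 31, 3)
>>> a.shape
(11, 31, 7)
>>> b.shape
(3, 31, 11)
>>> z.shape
(5,)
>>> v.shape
(3, 31, 5)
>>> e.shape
(11, 3, 31, 7)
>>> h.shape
(3, 11)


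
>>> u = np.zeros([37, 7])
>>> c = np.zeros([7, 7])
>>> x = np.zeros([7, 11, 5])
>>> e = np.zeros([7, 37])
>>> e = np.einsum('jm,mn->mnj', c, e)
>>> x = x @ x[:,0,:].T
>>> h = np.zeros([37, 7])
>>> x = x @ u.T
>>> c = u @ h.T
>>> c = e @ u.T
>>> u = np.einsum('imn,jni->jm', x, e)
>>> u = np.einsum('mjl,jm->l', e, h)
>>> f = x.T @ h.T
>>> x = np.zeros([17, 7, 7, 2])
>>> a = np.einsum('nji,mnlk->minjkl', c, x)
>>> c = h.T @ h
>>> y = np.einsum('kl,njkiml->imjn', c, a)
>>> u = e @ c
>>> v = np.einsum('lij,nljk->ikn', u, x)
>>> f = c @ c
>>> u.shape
(7, 37, 7)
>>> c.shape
(7, 7)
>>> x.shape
(17, 7, 7, 2)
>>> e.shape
(7, 37, 7)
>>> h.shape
(37, 7)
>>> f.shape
(7, 7)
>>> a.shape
(17, 37, 7, 37, 2, 7)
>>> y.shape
(37, 2, 37, 17)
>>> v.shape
(37, 2, 17)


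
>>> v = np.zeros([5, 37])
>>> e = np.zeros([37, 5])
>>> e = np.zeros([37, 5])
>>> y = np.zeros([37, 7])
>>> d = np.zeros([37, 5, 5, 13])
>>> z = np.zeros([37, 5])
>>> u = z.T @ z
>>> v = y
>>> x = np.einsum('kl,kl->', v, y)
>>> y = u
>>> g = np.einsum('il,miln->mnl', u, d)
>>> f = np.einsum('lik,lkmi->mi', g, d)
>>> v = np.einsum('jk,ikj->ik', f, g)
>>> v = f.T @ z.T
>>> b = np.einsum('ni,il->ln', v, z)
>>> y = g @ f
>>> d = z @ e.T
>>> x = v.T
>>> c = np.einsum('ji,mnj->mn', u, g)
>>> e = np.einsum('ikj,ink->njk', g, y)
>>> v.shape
(13, 37)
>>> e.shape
(13, 5, 13)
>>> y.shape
(37, 13, 13)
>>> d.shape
(37, 37)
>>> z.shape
(37, 5)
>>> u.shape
(5, 5)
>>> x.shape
(37, 13)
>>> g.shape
(37, 13, 5)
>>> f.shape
(5, 13)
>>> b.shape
(5, 13)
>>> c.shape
(37, 13)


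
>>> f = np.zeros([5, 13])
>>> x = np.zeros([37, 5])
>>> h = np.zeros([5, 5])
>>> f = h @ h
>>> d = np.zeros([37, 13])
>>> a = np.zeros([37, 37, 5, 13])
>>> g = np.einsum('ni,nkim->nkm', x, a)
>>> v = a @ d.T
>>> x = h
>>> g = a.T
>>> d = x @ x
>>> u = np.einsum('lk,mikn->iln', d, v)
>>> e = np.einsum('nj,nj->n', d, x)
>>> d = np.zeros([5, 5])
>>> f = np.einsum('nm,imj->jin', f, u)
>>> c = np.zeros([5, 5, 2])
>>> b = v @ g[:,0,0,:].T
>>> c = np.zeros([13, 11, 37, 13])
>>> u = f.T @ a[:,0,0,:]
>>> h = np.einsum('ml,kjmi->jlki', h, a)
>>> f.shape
(37, 37, 5)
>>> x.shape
(5, 5)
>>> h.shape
(37, 5, 37, 13)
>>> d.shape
(5, 5)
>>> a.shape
(37, 37, 5, 13)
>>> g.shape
(13, 5, 37, 37)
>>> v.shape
(37, 37, 5, 37)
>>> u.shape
(5, 37, 13)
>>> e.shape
(5,)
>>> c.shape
(13, 11, 37, 13)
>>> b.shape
(37, 37, 5, 13)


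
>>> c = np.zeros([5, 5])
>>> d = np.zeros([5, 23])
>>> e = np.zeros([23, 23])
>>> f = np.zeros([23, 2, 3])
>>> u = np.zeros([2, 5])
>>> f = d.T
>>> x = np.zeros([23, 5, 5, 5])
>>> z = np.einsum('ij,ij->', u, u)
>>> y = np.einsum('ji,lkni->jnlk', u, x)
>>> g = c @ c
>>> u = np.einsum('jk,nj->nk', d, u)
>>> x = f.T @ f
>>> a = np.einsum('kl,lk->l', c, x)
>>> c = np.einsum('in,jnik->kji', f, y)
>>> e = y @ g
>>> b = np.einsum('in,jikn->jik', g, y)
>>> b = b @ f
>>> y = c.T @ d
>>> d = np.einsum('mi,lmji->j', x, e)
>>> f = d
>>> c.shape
(5, 2, 23)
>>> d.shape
(23,)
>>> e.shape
(2, 5, 23, 5)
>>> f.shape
(23,)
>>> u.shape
(2, 23)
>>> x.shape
(5, 5)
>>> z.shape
()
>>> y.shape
(23, 2, 23)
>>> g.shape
(5, 5)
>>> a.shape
(5,)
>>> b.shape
(2, 5, 5)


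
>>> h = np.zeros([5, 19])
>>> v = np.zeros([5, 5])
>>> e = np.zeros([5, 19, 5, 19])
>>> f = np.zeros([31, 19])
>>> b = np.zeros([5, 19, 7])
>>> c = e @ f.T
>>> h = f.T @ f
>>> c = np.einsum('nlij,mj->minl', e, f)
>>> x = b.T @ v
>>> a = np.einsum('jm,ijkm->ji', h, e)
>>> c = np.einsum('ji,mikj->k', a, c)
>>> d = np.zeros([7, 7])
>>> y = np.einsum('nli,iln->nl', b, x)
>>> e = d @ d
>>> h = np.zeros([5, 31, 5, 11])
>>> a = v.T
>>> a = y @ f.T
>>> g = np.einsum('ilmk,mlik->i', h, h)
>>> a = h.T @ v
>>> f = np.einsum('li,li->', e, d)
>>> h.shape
(5, 31, 5, 11)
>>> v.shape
(5, 5)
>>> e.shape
(7, 7)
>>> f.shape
()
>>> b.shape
(5, 19, 7)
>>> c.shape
(5,)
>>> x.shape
(7, 19, 5)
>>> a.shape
(11, 5, 31, 5)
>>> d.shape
(7, 7)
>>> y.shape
(5, 19)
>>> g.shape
(5,)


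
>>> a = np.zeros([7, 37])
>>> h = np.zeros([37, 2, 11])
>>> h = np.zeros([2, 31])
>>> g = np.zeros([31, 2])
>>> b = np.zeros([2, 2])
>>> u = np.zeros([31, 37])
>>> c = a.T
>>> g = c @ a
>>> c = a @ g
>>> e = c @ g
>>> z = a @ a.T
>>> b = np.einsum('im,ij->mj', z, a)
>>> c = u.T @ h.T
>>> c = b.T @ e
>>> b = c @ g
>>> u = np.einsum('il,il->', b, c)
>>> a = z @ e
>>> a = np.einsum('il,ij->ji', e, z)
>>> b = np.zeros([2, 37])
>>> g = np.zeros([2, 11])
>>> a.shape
(7, 7)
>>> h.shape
(2, 31)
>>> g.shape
(2, 11)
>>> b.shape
(2, 37)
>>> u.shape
()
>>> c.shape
(37, 37)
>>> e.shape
(7, 37)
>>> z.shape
(7, 7)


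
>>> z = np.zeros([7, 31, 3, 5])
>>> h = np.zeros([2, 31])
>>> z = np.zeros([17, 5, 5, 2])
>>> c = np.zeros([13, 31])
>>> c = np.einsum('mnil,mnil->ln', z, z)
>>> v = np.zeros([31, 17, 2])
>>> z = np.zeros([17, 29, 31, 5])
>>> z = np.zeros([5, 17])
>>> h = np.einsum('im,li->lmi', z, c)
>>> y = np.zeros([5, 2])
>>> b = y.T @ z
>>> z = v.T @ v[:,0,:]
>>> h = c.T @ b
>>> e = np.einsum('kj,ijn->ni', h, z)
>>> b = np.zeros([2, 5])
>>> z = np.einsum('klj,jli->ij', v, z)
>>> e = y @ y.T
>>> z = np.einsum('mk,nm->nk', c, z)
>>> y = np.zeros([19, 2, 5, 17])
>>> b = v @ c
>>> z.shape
(2, 5)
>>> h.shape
(5, 17)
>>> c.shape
(2, 5)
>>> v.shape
(31, 17, 2)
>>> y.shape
(19, 2, 5, 17)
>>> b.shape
(31, 17, 5)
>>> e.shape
(5, 5)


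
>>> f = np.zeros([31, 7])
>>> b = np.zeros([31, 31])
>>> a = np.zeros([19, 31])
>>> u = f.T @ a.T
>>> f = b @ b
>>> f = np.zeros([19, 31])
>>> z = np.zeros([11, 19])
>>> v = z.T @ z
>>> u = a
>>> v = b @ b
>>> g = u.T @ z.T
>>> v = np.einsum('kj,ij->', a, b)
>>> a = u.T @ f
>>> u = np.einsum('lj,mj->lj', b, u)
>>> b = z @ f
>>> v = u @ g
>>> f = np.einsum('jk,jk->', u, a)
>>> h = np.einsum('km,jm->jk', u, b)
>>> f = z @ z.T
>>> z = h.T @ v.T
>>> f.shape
(11, 11)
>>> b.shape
(11, 31)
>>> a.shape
(31, 31)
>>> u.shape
(31, 31)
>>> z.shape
(31, 31)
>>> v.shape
(31, 11)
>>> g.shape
(31, 11)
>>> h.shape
(11, 31)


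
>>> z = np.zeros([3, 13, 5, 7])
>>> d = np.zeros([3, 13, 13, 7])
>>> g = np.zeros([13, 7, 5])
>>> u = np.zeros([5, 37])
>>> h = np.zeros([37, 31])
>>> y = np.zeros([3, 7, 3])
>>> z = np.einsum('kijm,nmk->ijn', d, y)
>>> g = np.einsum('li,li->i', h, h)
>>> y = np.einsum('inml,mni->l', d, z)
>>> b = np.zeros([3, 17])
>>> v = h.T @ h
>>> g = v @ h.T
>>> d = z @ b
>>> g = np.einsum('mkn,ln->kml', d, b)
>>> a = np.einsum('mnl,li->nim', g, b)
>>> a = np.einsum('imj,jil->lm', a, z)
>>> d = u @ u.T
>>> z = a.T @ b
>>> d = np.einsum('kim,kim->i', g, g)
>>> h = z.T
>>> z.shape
(17, 17)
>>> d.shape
(13,)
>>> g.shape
(13, 13, 3)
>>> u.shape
(5, 37)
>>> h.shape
(17, 17)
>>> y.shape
(7,)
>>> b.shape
(3, 17)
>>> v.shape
(31, 31)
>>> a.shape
(3, 17)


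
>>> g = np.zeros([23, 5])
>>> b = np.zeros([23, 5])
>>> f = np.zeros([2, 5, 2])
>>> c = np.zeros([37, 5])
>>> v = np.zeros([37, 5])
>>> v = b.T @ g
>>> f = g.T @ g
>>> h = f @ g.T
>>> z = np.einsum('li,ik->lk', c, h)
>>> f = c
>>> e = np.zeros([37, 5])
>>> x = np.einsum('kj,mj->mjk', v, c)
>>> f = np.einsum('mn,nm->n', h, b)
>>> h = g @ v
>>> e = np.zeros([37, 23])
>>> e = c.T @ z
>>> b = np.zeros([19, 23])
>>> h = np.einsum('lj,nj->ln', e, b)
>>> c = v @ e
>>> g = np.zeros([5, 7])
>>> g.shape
(5, 7)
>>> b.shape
(19, 23)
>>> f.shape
(23,)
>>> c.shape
(5, 23)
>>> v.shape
(5, 5)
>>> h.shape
(5, 19)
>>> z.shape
(37, 23)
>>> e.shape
(5, 23)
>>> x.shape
(37, 5, 5)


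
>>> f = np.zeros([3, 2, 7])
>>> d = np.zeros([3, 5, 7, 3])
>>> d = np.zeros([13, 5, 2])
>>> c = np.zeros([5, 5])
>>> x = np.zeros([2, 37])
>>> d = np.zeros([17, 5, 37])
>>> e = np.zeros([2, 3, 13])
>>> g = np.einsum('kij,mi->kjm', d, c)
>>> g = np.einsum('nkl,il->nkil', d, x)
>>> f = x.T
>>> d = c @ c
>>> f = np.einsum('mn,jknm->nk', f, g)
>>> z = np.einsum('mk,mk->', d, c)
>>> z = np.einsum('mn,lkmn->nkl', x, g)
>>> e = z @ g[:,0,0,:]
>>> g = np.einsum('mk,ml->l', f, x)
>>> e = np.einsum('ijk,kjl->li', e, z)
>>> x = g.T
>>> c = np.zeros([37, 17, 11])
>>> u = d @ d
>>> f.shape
(2, 5)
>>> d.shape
(5, 5)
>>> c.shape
(37, 17, 11)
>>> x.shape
(37,)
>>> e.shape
(17, 37)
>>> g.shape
(37,)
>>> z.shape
(37, 5, 17)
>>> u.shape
(5, 5)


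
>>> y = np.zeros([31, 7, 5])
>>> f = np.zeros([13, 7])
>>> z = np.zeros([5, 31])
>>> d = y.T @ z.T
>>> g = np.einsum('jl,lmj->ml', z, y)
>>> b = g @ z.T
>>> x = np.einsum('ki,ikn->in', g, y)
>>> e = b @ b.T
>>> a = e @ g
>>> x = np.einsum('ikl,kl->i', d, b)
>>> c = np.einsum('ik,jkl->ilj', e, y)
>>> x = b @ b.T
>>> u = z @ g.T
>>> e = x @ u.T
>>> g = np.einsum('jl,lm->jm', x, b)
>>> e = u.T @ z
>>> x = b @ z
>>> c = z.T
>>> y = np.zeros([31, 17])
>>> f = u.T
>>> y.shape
(31, 17)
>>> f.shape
(7, 5)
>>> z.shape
(5, 31)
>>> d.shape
(5, 7, 5)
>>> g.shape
(7, 5)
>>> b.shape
(7, 5)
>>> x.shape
(7, 31)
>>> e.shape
(7, 31)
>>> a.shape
(7, 31)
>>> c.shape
(31, 5)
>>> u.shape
(5, 7)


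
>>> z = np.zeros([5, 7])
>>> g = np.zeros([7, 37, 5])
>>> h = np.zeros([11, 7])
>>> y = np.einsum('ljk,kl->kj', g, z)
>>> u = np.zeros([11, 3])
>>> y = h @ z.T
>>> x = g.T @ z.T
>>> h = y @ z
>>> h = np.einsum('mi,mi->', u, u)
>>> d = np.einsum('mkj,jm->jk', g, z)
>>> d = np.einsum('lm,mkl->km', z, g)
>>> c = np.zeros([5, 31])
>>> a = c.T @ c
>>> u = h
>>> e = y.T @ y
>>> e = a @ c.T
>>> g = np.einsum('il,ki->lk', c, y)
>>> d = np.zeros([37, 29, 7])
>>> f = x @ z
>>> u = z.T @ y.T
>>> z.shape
(5, 7)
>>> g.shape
(31, 11)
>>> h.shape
()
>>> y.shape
(11, 5)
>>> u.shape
(7, 11)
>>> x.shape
(5, 37, 5)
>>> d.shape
(37, 29, 7)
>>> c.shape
(5, 31)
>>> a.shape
(31, 31)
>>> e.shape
(31, 5)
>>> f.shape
(5, 37, 7)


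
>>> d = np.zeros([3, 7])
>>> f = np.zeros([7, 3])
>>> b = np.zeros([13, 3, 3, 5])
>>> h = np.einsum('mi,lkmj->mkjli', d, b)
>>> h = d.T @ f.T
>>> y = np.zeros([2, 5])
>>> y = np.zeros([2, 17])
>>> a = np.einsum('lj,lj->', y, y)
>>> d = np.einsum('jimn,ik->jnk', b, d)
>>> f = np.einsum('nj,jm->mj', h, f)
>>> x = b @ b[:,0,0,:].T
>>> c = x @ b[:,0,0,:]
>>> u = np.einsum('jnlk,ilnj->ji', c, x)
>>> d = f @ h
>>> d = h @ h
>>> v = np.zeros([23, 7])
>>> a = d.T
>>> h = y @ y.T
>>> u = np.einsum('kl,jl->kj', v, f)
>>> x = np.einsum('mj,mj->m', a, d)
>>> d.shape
(7, 7)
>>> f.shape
(3, 7)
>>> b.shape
(13, 3, 3, 5)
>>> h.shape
(2, 2)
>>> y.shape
(2, 17)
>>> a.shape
(7, 7)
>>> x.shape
(7,)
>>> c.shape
(13, 3, 3, 5)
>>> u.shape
(23, 3)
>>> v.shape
(23, 7)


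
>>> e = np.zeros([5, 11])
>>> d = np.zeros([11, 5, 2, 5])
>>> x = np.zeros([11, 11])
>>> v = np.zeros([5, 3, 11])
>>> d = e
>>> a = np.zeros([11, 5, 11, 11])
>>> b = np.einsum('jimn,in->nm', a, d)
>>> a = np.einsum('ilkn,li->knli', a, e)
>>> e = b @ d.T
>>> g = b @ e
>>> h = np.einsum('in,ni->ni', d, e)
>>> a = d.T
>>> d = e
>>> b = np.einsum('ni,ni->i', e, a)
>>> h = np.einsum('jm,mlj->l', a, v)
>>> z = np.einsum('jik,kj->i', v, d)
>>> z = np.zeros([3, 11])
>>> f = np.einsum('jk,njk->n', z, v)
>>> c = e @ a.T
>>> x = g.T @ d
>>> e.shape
(11, 5)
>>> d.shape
(11, 5)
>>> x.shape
(5, 5)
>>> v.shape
(5, 3, 11)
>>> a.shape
(11, 5)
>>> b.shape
(5,)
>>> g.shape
(11, 5)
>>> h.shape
(3,)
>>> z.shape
(3, 11)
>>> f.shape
(5,)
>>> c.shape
(11, 11)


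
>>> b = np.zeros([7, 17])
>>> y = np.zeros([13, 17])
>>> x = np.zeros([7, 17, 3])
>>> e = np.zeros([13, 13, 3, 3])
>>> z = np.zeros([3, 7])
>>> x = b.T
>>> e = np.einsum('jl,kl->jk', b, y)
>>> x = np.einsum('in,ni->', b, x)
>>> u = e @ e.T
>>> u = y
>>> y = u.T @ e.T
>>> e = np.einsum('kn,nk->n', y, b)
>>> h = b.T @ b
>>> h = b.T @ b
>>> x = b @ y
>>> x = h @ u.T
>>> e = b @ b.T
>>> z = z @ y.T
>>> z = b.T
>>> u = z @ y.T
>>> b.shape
(7, 17)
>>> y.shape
(17, 7)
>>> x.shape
(17, 13)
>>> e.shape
(7, 7)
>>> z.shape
(17, 7)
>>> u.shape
(17, 17)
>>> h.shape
(17, 17)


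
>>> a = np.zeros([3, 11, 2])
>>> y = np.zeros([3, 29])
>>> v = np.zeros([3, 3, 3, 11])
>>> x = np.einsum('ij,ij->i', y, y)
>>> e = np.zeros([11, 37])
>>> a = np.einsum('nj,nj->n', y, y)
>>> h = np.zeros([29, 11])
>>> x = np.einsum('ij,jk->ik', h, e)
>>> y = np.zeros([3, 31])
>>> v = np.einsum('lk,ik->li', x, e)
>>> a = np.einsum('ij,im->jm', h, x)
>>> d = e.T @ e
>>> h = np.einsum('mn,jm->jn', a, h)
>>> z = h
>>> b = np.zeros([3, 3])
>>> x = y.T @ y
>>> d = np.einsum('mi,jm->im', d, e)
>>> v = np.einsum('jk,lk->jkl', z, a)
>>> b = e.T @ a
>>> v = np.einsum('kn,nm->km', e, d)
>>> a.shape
(11, 37)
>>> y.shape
(3, 31)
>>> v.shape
(11, 37)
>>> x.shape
(31, 31)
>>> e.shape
(11, 37)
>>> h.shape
(29, 37)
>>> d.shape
(37, 37)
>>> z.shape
(29, 37)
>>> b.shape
(37, 37)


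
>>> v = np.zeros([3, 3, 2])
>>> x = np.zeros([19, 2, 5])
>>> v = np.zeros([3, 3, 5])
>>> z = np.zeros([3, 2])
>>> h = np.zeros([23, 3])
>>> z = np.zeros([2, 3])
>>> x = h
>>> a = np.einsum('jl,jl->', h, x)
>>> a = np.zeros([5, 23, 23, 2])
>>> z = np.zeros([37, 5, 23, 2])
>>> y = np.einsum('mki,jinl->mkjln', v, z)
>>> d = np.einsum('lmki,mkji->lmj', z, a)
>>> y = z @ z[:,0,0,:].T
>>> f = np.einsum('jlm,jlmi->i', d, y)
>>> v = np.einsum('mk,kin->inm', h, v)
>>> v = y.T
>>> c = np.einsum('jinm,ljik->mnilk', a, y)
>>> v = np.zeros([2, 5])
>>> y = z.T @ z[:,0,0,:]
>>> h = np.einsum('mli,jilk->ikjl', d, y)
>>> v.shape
(2, 5)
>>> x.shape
(23, 3)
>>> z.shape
(37, 5, 23, 2)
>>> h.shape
(23, 2, 2, 5)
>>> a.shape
(5, 23, 23, 2)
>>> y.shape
(2, 23, 5, 2)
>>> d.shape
(37, 5, 23)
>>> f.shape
(37,)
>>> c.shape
(2, 23, 23, 37, 37)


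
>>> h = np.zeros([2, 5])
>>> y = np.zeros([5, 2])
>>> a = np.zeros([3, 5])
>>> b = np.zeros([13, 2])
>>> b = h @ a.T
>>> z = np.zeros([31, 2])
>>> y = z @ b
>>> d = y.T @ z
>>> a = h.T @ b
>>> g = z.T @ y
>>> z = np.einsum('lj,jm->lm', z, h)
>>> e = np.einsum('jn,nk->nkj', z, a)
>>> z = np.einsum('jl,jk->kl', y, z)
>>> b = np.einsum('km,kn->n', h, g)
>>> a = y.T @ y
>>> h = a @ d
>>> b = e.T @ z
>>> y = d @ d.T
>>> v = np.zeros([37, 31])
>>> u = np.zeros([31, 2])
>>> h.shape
(3, 2)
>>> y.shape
(3, 3)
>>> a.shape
(3, 3)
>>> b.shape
(31, 3, 3)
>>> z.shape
(5, 3)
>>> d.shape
(3, 2)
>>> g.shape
(2, 3)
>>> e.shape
(5, 3, 31)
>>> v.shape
(37, 31)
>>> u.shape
(31, 2)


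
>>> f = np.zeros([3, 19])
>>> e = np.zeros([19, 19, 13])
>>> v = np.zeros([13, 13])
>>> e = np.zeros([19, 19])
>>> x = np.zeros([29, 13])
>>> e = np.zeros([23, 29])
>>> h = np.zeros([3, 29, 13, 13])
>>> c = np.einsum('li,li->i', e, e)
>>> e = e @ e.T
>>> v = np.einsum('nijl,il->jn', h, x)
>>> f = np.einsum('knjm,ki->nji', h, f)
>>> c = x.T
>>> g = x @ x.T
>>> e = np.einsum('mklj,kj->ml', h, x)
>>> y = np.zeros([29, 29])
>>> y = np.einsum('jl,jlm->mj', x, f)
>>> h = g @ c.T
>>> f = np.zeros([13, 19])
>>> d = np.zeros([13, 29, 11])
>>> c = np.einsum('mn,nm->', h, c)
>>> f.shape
(13, 19)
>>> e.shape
(3, 13)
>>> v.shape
(13, 3)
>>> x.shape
(29, 13)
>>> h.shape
(29, 13)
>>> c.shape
()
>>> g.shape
(29, 29)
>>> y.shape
(19, 29)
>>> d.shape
(13, 29, 11)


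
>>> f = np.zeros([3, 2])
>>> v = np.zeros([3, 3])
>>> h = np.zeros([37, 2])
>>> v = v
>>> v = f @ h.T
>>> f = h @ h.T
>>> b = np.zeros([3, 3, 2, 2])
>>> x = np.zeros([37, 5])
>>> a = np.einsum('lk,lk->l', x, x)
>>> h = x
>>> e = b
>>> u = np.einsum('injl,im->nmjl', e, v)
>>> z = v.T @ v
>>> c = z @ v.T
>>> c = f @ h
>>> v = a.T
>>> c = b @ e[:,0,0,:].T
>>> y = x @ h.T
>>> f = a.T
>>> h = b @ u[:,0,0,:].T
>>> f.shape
(37,)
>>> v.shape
(37,)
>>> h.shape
(3, 3, 2, 3)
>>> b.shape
(3, 3, 2, 2)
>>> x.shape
(37, 5)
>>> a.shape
(37,)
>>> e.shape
(3, 3, 2, 2)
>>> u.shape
(3, 37, 2, 2)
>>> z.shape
(37, 37)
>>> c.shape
(3, 3, 2, 3)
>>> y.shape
(37, 37)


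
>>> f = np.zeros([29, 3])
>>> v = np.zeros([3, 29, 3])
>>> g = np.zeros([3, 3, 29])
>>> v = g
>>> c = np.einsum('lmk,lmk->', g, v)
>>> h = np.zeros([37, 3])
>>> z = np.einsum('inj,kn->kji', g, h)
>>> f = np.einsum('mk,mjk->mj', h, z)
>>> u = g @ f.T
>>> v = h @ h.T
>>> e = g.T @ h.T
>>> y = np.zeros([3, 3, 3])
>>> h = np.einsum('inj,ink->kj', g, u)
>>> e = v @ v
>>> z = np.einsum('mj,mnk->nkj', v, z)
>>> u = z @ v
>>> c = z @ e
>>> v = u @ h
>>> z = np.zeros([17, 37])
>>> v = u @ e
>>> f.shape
(37, 29)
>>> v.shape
(29, 3, 37)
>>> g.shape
(3, 3, 29)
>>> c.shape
(29, 3, 37)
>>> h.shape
(37, 29)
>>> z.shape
(17, 37)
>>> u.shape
(29, 3, 37)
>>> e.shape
(37, 37)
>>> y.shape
(3, 3, 3)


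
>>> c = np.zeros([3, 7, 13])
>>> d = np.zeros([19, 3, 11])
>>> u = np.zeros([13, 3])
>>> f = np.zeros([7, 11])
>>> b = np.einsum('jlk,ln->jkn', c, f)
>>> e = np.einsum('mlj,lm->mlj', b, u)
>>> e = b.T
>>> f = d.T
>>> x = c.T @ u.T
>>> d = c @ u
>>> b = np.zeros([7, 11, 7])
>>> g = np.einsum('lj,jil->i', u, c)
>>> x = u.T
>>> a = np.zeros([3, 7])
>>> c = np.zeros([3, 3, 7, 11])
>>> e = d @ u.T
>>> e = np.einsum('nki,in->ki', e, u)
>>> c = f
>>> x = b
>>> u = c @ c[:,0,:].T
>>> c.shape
(11, 3, 19)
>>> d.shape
(3, 7, 3)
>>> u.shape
(11, 3, 11)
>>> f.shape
(11, 3, 19)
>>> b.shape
(7, 11, 7)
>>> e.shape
(7, 13)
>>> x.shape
(7, 11, 7)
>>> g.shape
(7,)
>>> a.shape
(3, 7)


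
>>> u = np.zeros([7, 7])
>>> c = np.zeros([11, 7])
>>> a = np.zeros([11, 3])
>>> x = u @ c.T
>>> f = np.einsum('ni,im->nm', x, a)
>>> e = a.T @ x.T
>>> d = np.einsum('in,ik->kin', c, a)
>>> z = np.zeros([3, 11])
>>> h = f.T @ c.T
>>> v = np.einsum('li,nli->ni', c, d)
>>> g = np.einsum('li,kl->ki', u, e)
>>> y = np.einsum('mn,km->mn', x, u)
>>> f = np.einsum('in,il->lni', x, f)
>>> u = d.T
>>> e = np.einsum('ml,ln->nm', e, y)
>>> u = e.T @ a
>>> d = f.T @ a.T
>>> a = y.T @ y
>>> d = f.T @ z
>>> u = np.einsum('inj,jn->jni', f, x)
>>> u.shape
(7, 11, 3)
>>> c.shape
(11, 7)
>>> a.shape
(11, 11)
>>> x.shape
(7, 11)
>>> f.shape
(3, 11, 7)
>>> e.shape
(11, 3)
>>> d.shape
(7, 11, 11)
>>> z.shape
(3, 11)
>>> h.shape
(3, 11)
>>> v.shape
(3, 7)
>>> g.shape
(3, 7)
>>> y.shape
(7, 11)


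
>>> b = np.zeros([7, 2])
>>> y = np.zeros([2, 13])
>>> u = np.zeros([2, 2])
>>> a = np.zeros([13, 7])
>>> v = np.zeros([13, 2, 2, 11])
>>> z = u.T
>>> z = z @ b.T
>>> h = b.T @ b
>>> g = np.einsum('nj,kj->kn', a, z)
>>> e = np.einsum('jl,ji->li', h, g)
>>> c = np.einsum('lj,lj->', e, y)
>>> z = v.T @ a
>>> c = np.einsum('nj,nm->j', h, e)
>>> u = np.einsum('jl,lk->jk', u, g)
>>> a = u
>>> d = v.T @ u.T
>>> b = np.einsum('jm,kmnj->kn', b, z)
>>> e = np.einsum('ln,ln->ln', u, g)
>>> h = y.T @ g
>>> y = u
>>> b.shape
(11, 2)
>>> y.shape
(2, 13)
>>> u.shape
(2, 13)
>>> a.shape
(2, 13)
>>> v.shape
(13, 2, 2, 11)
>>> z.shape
(11, 2, 2, 7)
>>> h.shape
(13, 13)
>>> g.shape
(2, 13)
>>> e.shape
(2, 13)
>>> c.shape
(2,)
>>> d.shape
(11, 2, 2, 2)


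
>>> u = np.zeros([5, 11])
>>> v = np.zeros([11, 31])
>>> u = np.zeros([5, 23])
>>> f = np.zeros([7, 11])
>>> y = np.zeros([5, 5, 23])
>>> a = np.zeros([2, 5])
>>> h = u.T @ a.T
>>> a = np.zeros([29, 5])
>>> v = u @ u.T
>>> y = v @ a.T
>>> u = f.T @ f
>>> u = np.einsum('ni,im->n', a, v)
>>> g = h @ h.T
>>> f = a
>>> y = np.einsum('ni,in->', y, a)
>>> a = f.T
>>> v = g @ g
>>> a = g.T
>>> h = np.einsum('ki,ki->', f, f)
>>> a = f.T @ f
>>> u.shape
(29,)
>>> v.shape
(23, 23)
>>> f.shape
(29, 5)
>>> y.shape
()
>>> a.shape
(5, 5)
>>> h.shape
()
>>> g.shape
(23, 23)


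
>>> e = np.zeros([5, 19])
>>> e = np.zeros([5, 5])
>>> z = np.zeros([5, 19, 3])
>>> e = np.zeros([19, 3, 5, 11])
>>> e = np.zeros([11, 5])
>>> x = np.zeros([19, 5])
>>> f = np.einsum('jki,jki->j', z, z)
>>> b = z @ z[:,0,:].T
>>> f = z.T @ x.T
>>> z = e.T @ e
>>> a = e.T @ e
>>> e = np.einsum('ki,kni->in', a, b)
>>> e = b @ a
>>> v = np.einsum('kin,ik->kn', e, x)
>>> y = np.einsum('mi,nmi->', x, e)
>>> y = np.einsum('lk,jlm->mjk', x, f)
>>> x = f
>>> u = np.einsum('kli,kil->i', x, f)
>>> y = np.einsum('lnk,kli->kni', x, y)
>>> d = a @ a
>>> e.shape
(5, 19, 5)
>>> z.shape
(5, 5)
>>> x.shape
(3, 19, 19)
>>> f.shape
(3, 19, 19)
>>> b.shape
(5, 19, 5)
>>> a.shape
(5, 5)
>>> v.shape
(5, 5)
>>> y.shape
(19, 19, 5)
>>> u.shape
(19,)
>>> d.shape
(5, 5)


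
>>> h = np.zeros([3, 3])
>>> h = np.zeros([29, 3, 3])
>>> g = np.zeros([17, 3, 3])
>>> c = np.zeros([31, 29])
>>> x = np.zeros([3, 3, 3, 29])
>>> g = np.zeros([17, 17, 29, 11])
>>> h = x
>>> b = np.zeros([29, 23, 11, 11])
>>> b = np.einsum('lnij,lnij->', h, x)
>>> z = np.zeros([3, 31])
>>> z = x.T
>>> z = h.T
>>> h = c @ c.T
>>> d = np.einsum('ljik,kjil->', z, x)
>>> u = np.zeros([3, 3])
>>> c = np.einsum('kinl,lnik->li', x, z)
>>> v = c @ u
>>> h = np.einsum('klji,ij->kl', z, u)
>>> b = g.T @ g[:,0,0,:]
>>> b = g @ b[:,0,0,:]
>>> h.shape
(29, 3)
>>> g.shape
(17, 17, 29, 11)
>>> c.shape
(29, 3)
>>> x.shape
(3, 3, 3, 29)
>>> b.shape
(17, 17, 29, 11)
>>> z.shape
(29, 3, 3, 3)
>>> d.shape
()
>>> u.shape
(3, 3)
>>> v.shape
(29, 3)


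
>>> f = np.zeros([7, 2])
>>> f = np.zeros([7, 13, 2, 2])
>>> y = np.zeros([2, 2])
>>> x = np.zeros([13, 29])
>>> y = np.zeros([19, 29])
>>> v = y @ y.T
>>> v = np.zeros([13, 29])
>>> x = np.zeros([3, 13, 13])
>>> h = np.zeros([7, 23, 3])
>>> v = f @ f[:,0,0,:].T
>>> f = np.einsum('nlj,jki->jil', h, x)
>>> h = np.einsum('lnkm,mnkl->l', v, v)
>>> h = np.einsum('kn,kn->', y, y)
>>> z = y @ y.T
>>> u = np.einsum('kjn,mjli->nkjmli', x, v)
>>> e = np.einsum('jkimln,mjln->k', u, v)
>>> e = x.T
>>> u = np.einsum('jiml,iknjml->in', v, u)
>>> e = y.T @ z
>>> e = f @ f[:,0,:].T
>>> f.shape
(3, 13, 23)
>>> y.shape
(19, 29)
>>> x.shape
(3, 13, 13)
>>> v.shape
(7, 13, 2, 7)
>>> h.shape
()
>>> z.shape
(19, 19)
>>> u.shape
(13, 13)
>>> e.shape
(3, 13, 3)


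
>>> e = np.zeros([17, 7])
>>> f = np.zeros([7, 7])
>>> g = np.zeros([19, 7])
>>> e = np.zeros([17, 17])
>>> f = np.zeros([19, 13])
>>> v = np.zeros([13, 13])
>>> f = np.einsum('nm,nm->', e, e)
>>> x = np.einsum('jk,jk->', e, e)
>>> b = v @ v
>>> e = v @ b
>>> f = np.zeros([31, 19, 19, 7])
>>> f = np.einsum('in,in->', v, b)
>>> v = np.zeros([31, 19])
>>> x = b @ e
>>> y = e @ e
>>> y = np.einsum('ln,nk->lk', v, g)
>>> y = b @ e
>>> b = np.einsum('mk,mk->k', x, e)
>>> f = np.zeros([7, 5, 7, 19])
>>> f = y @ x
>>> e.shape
(13, 13)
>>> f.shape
(13, 13)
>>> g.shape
(19, 7)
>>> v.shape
(31, 19)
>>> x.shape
(13, 13)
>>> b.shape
(13,)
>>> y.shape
(13, 13)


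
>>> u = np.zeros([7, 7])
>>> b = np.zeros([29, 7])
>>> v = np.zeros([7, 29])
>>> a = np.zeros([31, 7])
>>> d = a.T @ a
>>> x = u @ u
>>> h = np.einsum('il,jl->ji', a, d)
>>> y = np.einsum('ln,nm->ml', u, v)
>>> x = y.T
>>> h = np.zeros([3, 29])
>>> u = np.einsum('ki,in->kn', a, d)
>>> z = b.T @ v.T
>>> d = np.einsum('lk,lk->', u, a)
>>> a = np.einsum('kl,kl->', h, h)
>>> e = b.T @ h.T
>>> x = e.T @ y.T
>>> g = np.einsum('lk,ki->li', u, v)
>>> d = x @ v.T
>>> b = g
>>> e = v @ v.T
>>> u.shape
(31, 7)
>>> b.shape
(31, 29)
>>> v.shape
(7, 29)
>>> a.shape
()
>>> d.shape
(3, 7)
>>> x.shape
(3, 29)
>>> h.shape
(3, 29)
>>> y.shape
(29, 7)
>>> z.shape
(7, 7)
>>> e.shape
(7, 7)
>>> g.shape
(31, 29)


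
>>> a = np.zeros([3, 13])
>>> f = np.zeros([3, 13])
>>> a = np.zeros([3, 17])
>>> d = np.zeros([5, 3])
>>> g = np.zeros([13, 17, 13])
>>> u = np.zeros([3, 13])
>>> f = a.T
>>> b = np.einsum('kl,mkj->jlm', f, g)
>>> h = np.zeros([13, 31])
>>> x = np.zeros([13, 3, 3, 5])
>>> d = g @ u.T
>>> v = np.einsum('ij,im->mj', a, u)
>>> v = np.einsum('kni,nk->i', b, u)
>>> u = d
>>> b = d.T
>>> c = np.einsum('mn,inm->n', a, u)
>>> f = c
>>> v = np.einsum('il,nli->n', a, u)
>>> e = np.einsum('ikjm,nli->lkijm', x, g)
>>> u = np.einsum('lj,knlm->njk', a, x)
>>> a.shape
(3, 17)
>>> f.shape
(17,)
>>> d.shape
(13, 17, 3)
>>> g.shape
(13, 17, 13)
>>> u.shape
(3, 17, 13)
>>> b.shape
(3, 17, 13)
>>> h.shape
(13, 31)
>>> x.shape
(13, 3, 3, 5)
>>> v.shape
(13,)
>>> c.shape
(17,)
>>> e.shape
(17, 3, 13, 3, 5)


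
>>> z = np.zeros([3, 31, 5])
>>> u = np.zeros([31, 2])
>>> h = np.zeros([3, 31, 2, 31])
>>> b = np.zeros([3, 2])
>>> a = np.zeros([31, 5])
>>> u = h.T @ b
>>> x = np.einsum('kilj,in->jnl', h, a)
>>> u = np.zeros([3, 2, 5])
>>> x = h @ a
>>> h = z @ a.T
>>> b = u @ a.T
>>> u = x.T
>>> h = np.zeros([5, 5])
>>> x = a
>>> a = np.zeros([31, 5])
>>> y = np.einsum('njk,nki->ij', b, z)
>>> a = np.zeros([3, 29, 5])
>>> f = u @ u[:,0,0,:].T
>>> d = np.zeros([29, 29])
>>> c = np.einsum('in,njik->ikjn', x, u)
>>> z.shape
(3, 31, 5)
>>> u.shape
(5, 2, 31, 3)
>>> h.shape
(5, 5)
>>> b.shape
(3, 2, 31)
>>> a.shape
(3, 29, 5)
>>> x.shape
(31, 5)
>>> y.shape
(5, 2)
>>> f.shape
(5, 2, 31, 5)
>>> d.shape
(29, 29)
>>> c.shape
(31, 3, 2, 5)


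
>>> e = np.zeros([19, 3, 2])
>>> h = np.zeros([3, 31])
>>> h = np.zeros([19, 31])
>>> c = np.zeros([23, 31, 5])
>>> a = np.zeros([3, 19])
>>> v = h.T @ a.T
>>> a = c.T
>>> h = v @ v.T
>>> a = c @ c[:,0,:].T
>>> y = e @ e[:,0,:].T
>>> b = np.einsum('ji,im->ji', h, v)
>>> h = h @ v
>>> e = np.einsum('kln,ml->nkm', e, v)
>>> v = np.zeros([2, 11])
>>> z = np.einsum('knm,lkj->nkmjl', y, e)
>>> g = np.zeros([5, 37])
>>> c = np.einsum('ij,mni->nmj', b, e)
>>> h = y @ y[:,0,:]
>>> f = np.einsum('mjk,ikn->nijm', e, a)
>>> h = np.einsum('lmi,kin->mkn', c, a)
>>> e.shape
(2, 19, 31)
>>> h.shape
(2, 23, 23)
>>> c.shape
(19, 2, 31)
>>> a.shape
(23, 31, 23)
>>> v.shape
(2, 11)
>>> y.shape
(19, 3, 19)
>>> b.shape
(31, 31)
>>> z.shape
(3, 19, 19, 31, 2)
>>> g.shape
(5, 37)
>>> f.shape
(23, 23, 19, 2)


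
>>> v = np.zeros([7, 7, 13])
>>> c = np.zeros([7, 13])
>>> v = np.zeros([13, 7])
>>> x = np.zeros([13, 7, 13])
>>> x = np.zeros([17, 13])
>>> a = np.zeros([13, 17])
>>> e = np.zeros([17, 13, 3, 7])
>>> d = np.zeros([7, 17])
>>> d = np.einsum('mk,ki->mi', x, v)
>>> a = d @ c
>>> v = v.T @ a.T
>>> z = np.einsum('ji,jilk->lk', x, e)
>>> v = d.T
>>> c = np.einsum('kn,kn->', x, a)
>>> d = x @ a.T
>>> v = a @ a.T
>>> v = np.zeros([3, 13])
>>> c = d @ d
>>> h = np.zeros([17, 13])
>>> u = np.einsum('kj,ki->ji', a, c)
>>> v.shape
(3, 13)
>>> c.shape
(17, 17)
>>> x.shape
(17, 13)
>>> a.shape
(17, 13)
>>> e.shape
(17, 13, 3, 7)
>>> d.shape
(17, 17)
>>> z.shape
(3, 7)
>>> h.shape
(17, 13)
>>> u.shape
(13, 17)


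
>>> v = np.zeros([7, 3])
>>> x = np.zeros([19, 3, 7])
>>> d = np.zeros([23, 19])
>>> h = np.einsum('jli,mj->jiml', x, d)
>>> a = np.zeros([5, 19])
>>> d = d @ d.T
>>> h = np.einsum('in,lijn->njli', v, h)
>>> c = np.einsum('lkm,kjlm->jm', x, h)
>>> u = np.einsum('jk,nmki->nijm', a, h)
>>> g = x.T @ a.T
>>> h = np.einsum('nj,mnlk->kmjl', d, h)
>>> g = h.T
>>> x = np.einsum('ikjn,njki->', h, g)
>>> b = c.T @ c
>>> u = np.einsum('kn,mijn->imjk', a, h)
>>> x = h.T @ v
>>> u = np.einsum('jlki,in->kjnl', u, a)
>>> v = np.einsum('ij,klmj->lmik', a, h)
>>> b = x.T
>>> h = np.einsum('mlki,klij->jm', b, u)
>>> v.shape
(3, 23, 5, 7)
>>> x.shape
(19, 23, 3, 3)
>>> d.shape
(23, 23)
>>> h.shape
(7, 3)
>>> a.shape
(5, 19)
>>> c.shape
(23, 7)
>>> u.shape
(23, 3, 19, 7)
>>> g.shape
(19, 23, 3, 7)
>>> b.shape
(3, 3, 23, 19)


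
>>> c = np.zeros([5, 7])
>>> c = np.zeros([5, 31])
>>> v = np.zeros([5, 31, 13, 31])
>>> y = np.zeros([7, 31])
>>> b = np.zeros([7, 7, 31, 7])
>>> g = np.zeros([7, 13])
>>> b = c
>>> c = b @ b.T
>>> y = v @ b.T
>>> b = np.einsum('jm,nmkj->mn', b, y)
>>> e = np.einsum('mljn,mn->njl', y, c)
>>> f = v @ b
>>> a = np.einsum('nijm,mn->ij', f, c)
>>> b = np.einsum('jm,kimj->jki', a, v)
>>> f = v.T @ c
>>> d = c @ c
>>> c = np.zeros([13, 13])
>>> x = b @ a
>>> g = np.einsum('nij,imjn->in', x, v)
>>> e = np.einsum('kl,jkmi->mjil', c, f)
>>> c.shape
(13, 13)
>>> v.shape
(5, 31, 13, 31)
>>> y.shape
(5, 31, 13, 5)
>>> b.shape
(31, 5, 31)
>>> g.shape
(5, 31)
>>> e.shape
(31, 31, 5, 13)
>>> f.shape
(31, 13, 31, 5)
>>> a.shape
(31, 13)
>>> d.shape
(5, 5)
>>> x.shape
(31, 5, 13)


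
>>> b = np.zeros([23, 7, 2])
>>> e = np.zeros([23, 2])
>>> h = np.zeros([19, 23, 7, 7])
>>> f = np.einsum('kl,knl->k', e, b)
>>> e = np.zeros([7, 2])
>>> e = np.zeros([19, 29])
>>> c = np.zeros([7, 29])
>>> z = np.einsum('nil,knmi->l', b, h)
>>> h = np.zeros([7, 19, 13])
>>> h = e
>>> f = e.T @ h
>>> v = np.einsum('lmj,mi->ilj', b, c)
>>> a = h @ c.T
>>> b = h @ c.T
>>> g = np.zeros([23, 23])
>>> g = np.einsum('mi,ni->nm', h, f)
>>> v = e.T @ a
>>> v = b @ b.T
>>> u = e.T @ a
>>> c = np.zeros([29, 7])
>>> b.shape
(19, 7)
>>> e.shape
(19, 29)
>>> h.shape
(19, 29)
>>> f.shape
(29, 29)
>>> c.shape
(29, 7)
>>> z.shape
(2,)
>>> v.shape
(19, 19)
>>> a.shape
(19, 7)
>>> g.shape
(29, 19)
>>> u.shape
(29, 7)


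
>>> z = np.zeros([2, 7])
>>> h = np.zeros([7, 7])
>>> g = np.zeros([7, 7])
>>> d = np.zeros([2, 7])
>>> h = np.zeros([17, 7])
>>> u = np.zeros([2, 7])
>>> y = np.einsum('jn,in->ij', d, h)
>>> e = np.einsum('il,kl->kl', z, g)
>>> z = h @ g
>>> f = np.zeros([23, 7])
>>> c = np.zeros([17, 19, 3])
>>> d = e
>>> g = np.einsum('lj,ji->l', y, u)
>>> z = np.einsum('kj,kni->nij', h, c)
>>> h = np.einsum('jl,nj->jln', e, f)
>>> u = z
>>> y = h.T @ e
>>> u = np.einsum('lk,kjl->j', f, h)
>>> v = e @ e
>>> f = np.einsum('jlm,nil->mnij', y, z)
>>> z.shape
(19, 3, 7)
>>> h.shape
(7, 7, 23)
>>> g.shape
(17,)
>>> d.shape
(7, 7)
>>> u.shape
(7,)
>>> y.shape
(23, 7, 7)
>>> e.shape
(7, 7)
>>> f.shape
(7, 19, 3, 23)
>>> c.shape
(17, 19, 3)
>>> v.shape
(7, 7)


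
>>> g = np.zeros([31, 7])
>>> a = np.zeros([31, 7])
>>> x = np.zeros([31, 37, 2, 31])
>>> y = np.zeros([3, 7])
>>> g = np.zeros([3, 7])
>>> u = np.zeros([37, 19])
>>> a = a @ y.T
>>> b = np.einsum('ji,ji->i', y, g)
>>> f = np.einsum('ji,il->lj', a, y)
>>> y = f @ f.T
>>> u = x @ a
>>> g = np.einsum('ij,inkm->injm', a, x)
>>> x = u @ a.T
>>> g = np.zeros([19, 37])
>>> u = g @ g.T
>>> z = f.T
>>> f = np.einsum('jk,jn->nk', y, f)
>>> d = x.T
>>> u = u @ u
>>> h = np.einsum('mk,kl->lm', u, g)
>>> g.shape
(19, 37)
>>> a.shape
(31, 3)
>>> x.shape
(31, 37, 2, 31)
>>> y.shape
(7, 7)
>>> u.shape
(19, 19)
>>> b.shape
(7,)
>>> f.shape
(31, 7)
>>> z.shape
(31, 7)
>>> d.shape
(31, 2, 37, 31)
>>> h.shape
(37, 19)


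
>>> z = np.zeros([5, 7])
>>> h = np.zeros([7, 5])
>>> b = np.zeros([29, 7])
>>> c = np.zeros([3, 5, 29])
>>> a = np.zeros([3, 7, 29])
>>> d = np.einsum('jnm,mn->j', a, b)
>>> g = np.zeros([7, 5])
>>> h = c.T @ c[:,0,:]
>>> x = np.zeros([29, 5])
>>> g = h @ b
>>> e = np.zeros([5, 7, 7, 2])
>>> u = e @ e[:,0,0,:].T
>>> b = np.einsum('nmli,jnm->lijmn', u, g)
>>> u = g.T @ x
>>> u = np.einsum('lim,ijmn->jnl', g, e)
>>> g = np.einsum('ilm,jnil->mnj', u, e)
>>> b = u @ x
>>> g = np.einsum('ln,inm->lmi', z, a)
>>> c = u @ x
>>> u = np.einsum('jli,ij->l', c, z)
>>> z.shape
(5, 7)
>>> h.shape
(29, 5, 29)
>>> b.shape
(7, 2, 5)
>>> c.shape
(7, 2, 5)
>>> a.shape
(3, 7, 29)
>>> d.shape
(3,)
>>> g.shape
(5, 29, 3)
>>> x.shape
(29, 5)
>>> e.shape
(5, 7, 7, 2)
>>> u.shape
(2,)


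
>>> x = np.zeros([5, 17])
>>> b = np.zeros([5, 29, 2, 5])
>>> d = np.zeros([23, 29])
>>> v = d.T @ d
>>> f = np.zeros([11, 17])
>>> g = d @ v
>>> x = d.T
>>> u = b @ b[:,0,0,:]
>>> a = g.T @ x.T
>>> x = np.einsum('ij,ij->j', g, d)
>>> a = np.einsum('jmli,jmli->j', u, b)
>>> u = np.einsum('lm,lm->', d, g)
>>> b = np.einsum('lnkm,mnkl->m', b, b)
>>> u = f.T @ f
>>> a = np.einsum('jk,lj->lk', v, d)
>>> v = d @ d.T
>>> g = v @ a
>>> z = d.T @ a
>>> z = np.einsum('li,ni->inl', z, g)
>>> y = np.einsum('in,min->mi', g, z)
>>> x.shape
(29,)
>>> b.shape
(5,)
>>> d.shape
(23, 29)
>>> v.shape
(23, 23)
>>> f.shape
(11, 17)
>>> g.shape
(23, 29)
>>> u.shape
(17, 17)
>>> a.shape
(23, 29)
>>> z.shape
(29, 23, 29)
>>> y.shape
(29, 23)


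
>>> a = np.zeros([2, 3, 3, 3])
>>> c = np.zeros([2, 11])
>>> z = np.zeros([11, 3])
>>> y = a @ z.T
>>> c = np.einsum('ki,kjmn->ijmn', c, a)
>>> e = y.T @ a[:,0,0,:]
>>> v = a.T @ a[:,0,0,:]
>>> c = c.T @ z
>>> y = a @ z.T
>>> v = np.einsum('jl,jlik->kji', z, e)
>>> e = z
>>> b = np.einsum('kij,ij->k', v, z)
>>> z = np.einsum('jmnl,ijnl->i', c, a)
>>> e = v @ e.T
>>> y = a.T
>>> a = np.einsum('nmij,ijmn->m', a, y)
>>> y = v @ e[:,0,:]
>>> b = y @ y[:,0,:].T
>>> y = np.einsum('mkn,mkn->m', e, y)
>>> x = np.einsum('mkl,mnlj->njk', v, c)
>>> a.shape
(3,)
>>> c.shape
(3, 3, 3, 3)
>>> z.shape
(2,)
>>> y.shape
(3,)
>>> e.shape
(3, 11, 11)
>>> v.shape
(3, 11, 3)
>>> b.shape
(3, 11, 3)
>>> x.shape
(3, 3, 11)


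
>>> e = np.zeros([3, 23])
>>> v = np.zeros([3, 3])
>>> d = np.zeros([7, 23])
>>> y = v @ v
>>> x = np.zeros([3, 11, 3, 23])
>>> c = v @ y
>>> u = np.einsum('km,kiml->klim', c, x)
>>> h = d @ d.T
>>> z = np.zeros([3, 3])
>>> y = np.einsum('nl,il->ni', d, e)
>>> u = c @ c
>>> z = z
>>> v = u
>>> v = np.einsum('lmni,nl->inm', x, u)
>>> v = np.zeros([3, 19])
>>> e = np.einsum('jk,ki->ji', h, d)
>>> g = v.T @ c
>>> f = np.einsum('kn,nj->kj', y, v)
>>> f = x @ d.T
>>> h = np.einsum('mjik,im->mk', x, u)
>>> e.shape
(7, 23)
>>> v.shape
(3, 19)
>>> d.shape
(7, 23)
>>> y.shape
(7, 3)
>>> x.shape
(3, 11, 3, 23)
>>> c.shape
(3, 3)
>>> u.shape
(3, 3)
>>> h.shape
(3, 23)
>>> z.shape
(3, 3)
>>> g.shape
(19, 3)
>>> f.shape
(3, 11, 3, 7)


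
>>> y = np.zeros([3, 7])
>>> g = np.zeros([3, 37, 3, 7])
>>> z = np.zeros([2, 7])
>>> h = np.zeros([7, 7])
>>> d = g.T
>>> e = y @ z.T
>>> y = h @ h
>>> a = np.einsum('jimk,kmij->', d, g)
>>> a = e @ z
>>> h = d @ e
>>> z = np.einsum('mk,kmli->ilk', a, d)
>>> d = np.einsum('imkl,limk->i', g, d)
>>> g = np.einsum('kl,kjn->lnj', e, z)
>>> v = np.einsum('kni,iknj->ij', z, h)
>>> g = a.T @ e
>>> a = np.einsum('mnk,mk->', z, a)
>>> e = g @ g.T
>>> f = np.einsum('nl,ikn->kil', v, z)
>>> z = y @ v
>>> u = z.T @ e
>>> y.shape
(7, 7)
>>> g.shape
(7, 2)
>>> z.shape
(7, 2)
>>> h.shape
(7, 3, 37, 2)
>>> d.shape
(3,)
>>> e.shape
(7, 7)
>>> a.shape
()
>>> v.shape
(7, 2)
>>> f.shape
(37, 3, 2)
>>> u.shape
(2, 7)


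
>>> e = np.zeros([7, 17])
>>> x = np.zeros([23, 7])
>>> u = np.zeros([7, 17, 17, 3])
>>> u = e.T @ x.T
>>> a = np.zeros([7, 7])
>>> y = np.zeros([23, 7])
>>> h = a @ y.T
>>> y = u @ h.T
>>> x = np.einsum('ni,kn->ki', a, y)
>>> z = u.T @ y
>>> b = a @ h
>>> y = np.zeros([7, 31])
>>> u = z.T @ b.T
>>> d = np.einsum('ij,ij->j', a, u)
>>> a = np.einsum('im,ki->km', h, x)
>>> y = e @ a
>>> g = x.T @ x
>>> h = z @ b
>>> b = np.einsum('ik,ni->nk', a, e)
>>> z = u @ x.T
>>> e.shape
(7, 17)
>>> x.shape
(17, 7)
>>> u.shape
(7, 7)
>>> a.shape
(17, 23)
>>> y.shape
(7, 23)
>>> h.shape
(23, 23)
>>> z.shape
(7, 17)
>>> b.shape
(7, 23)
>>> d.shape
(7,)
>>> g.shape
(7, 7)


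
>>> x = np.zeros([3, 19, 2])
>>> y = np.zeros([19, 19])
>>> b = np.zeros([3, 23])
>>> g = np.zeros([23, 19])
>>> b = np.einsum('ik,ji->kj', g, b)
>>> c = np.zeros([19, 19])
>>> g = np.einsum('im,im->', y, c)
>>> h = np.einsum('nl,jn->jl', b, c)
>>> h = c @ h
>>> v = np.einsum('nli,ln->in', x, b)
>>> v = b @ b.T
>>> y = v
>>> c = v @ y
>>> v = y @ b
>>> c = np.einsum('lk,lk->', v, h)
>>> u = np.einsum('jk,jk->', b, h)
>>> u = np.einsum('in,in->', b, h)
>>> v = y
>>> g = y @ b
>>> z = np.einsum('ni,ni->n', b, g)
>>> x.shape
(3, 19, 2)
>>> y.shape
(19, 19)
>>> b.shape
(19, 3)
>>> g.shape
(19, 3)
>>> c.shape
()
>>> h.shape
(19, 3)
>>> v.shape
(19, 19)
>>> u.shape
()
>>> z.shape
(19,)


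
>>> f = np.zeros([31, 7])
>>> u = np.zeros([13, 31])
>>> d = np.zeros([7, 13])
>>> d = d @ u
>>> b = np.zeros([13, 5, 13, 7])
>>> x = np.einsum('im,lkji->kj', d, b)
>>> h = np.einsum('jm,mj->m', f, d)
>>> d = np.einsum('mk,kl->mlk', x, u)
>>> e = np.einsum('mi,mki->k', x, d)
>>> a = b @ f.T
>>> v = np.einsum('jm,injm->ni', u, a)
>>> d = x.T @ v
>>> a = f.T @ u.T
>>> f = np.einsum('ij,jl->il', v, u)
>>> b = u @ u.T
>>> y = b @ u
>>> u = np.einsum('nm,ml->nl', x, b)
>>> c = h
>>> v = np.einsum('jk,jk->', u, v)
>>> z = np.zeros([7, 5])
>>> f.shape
(5, 31)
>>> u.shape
(5, 13)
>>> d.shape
(13, 13)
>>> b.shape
(13, 13)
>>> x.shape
(5, 13)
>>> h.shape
(7,)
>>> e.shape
(31,)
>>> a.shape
(7, 13)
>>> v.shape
()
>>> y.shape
(13, 31)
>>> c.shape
(7,)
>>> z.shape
(7, 5)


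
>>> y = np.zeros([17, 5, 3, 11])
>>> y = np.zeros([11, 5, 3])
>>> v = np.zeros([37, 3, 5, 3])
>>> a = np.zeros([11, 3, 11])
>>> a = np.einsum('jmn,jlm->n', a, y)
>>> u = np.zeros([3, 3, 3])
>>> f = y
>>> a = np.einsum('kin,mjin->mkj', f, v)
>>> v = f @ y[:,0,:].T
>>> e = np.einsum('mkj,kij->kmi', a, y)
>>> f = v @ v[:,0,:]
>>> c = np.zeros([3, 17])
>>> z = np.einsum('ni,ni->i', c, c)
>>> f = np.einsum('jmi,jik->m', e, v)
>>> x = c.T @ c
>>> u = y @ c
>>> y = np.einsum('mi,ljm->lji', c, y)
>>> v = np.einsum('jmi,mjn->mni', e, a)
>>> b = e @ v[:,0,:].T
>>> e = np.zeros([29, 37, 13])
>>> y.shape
(11, 5, 17)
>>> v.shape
(37, 3, 5)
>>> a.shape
(37, 11, 3)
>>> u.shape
(11, 5, 17)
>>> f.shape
(37,)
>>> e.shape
(29, 37, 13)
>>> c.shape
(3, 17)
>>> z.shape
(17,)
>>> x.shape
(17, 17)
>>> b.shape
(11, 37, 37)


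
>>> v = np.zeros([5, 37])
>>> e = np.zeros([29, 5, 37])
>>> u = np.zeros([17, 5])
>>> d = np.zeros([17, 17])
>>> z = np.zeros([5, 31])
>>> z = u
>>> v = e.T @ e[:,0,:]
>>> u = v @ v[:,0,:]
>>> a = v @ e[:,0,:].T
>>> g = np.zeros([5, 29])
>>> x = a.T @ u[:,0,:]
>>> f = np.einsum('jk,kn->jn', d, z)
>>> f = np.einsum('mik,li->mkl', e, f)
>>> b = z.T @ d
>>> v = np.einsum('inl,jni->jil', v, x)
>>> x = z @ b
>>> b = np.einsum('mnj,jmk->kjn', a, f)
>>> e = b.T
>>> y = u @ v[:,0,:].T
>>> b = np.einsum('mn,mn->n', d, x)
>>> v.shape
(29, 37, 37)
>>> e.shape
(5, 29, 17)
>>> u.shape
(37, 5, 37)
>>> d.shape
(17, 17)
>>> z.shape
(17, 5)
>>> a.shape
(37, 5, 29)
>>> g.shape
(5, 29)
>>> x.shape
(17, 17)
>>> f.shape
(29, 37, 17)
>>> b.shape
(17,)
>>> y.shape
(37, 5, 29)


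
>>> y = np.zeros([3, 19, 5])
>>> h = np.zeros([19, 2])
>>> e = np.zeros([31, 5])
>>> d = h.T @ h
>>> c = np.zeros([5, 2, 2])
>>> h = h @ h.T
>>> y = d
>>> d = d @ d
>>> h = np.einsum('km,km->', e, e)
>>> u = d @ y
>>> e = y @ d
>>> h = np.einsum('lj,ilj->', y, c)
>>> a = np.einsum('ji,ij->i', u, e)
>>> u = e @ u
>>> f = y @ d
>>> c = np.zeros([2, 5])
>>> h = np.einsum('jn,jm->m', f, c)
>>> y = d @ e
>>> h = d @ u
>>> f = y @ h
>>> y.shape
(2, 2)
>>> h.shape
(2, 2)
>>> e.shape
(2, 2)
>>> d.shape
(2, 2)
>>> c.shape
(2, 5)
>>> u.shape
(2, 2)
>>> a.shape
(2,)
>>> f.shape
(2, 2)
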